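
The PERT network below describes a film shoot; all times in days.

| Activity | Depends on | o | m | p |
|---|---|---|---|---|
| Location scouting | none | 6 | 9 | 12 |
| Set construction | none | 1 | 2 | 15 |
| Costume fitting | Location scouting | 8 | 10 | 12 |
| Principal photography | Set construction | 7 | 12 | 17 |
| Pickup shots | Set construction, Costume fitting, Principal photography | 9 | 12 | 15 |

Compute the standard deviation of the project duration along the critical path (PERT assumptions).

te_Location scouting = (6 + 4·9 + 12)/6 = 54/6 = 9; σ²_Location scouting = ((12−6)/6)² = 1.000
te_Set construction = (1 + 4·2 + 15)/6 = 24/6 = 4; σ²_Set construction = ((15−1)/6)² = 5.444
te_Costume fitting = (8 + 4·10 + 12)/6 = 60/6 = 10; σ²_Costume fitting = ((12−8)/6)² = 0.444
te_Principal photography = (7 + 4·12 + 17)/6 = 72/6 = 12; σ²_Principal photography = ((17−7)/6)² = 2.778
te_Pickup shots = (9 + 4·12 + 15)/6 = 72/6 = 12; σ²_Pickup shots = ((15−9)/6)² = 1.000

Forward pass:
ES_Location scouting = 0; EF_Location scouting = 9
ES_Set construction = 0; EF_Set construction = 4
ES_Costume fitting = 9; EF_Costume fitting = 9+10 = 19
ES_Principal photography = 4; EF_Principal photography = 4+12 = 16
ES_Pickup shots = max(EF_Set construction=4, EF_Costume fitting=19, EF_Principal photography=16) = 19; EF_Pickup shots = 19+12 = 31
Expected project duration μ = 31 days. Critical path: Location scouting → Costume fitting → Pickup shots.

Variance along critical path = 1.000 + 0.444 + 1.000 = 2.444
σ = √2.444 = 1.563 days

1.56 days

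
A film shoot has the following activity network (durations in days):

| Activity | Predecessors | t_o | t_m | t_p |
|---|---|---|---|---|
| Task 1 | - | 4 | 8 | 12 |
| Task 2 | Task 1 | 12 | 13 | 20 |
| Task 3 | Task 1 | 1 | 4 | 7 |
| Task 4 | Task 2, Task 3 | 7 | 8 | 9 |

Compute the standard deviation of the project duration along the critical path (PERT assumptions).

te_Task 1 = (4 + 4·8 + 12)/6 = 48/6 = 8; σ²_Task 1 = ((12−4)/6)² = 1.778
te_Task 2 = (12 + 4·13 + 20)/6 = 84/6 = 14; σ²_Task 2 = ((20−12)/6)² = 1.778
te_Task 3 = (1 + 4·4 + 7)/6 = 24/6 = 4; σ²_Task 3 = ((7−1)/6)² = 1.000
te_Task 4 = (7 + 4·8 + 9)/6 = 48/6 = 8; σ²_Task 4 = ((9−7)/6)² = 0.111

Forward pass:
ES_Task 1 = 0; EF_Task 1 = 8
ES_Task 2 = 8; EF_Task 2 = 8+14 = 22
ES_Task 3 = 8; EF_Task 3 = 8+4 = 12
ES_Task 4 = max(EF_Task 2=22, EF_Task 3=12) = 22; EF_Task 4 = 22+8 = 30
Expected project duration μ = 30 days. Critical path: Task 1 → Task 2 → Task 4.

Variance along critical path = 1.778 + 1.778 + 0.111 = 3.667
σ = √3.667 = 1.915 days

1.91 days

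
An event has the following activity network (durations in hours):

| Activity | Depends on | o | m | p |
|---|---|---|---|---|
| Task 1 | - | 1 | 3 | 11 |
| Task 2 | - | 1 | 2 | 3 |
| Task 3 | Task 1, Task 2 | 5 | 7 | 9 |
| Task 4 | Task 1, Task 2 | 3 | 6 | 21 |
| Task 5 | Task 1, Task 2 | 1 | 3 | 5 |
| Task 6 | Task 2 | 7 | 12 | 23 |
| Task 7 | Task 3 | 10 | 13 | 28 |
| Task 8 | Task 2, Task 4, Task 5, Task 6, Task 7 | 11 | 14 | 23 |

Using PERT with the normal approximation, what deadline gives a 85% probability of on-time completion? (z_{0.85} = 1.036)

te_Task 1 = (1 + 4·3 + 11)/6 = 24/6 = 4; σ²_Task 1 = ((11−1)/6)² = 2.778
te_Task 2 = (1 + 4·2 + 3)/6 = 12/6 = 2; σ²_Task 2 = ((3−1)/6)² = 0.111
te_Task 3 = (5 + 4·7 + 9)/6 = 42/6 = 7; σ²_Task 3 = ((9−5)/6)² = 0.444
te_Task 4 = (3 + 4·6 + 21)/6 = 48/6 = 8; σ²_Task 4 = ((21−3)/6)² = 9.000
te_Task 5 = (1 + 4·3 + 5)/6 = 18/6 = 3; σ²_Task 5 = ((5−1)/6)² = 0.444
te_Task 6 = (7 + 4·12 + 23)/6 = 78/6 = 13; σ²_Task 6 = ((23−7)/6)² = 7.111
te_Task 7 = (10 + 4·13 + 28)/6 = 90/6 = 15; σ²_Task 7 = ((28−10)/6)² = 9.000
te_Task 8 = (11 + 4·14 + 23)/6 = 90/6 = 15; σ²_Task 8 = ((23−11)/6)² = 4.000

Forward pass:
ES_Task 1 = 0; EF_Task 1 = 4
ES_Task 2 = 0; EF_Task 2 = 2
ES_Task 3 = max(EF_Task 1=4, EF_Task 2=2) = 4; EF_Task 3 = 4+7 = 11
ES_Task 4 = max(EF_Task 1=4, EF_Task 2=2) = 4; EF_Task 4 = 4+8 = 12
ES_Task 5 = max(EF_Task 1=4, EF_Task 2=2) = 4; EF_Task 5 = 4+3 = 7
ES_Task 6 = 2; EF_Task 6 = 2+13 = 15
ES_Task 7 = 11; EF_Task 7 = 11+15 = 26
ES_Task 8 = max(EF_Task 2=2, EF_Task 4=12, EF_Task 5=7, EF_Task 6=15, EF_Task 7=26) = 26; EF_Task 8 = 26+15 = 41
Expected project duration μ = 41 hours. Critical path: Task 1 → Task 3 → Task 7 → Task 8.

Variance along critical path = 2.778 + 0.444 + 9.000 + 4.000 = 16.222; σ = 4.028 hours.
D = μ + z·σ = 41 + 1.036·4.028 = 45.2 hours

45.2 hours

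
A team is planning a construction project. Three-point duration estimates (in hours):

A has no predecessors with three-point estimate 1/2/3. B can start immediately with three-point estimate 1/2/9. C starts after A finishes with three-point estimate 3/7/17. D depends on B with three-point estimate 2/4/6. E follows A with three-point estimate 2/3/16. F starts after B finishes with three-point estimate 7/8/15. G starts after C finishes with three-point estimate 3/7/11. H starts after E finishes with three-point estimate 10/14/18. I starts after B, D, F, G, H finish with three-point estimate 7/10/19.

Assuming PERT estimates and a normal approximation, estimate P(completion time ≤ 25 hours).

te_A = (1 + 4·2 + 3)/6 = 12/6 = 2; σ²_A = ((3−1)/6)² = 0.111
te_B = (1 + 4·2 + 9)/6 = 18/6 = 3; σ²_B = ((9−1)/6)² = 1.778
te_C = (3 + 4·7 + 17)/6 = 48/6 = 8; σ²_C = ((17−3)/6)² = 5.444
te_D = (2 + 4·4 + 6)/6 = 24/6 = 4; σ²_D = ((6−2)/6)² = 0.444
te_E = (2 + 4·3 + 16)/6 = 30/6 = 5; σ²_E = ((16−2)/6)² = 5.444
te_F = (7 + 4·8 + 15)/6 = 54/6 = 9; σ²_F = ((15−7)/6)² = 1.778
te_G = (3 + 4·7 + 11)/6 = 42/6 = 7; σ²_G = ((11−3)/6)² = 1.778
te_H = (10 + 4·14 + 18)/6 = 84/6 = 14; σ²_H = ((18−10)/6)² = 1.778
te_I = (7 + 4·10 + 19)/6 = 66/6 = 11; σ²_I = ((19−7)/6)² = 4.000

Forward pass:
ES_A = 0; EF_A = 2
ES_B = 0; EF_B = 3
ES_C = 2; EF_C = 2+8 = 10
ES_D = 3; EF_D = 3+4 = 7
ES_E = 2; EF_E = 2+5 = 7
ES_F = 3; EF_F = 3+9 = 12
ES_G = 10; EF_G = 10+7 = 17
ES_H = 7; EF_H = 7+14 = 21
ES_I = max(EF_B=3, EF_D=7, EF_F=12, EF_G=17, EF_H=21) = 21; EF_I = 21+11 = 32
Expected project duration μ = 32 hours. Critical path: A → E → H → I.

Variance along critical path = 0.111 + 5.444 + 1.778 + 4.000 = 11.333; σ = √11.333 = 3.367 hours.
Z = (25 − 32) / 3.367 = -2.079
P(T ≤ 25) = Φ(-2.079) ≈ 0.019

0.019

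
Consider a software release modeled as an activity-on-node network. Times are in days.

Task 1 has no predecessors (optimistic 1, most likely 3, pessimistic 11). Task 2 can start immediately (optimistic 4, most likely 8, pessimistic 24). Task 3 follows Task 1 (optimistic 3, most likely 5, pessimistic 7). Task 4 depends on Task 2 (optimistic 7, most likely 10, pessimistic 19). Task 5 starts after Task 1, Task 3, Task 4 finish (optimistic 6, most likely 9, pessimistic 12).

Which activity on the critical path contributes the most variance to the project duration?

Task 2

te_Task 1 = (1 + 4·3 + 11)/6 = 24/6 = 4; σ²_Task 1 = ((11−1)/6)² = 2.778
te_Task 2 = (4 + 4·8 + 24)/6 = 60/6 = 10; σ²_Task 2 = ((24−4)/6)² = 11.111
te_Task 3 = (3 + 4·5 + 7)/6 = 30/6 = 5; σ²_Task 3 = ((7−3)/6)² = 0.444
te_Task 4 = (7 + 4·10 + 19)/6 = 66/6 = 11; σ²_Task 4 = ((19−7)/6)² = 4.000
te_Task 5 = (6 + 4·9 + 12)/6 = 54/6 = 9; σ²_Task 5 = ((12−6)/6)² = 1.000

Forward pass:
ES_Task 1 = 0; EF_Task 1 = 4
ES_Task 2 = 0; EF_Task 2 = 10
ES_Task 3 = 4; EF_Task 3 = 4+5 = 9
ES_Task 4 = 10; EF_Task 4 = 10+11 = 21
ES_Task 5 = max(EF_Task 1=4, EF_Task 3=9, EF_Task 4=21) = 21; EF_Task 5 = 21+9 = 30
Expected project duration μ = 30 days. Critical path: Task 2 → Task 4 → Task 5.

Variances on critical path: σ²_Task 2=11.111, σ²_Task 4=4.000, σ²_Task 5=1.000.
Largest is σ²_Task 2 = 11.111.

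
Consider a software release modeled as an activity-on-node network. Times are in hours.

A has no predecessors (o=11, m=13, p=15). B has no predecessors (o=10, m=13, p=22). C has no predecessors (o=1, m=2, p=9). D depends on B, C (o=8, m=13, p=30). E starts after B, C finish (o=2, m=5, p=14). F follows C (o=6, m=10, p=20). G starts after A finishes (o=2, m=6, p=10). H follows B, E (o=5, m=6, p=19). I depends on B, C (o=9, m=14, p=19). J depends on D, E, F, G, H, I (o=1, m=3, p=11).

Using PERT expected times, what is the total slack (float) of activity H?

te_A = (11 + 4·13 + 15)/6 = 78/6 = 13
te_B = (10 + 4·13 + 22)/6 = 84/6 = 14
te_C = (1 + 4·2 + 9)/6 = 18/6 = 3
te_D = (8 + 4·13 + 30)/6 = 90/6 = 15
te_E = (2 + 4·5 + 14)/6 = 36/6 = 6
te_F = (6 + 4·10 + 20)/6 = 66/6 = 11
te_G = (2 + 4·6 + 10)/6 = 36/6 = 6
te_H = (5 + 4·6 + 19)/6 = 48/6 = 8
te_I = (9 + 4·14 + 19)/6 = 84/6 = 14
te_J = (1 + 4·3 + 11)/6 = 24/6 = 4

Forward pass:
ES_A = 0; EF_A = 13
ES_B = 0; EF_B = 14
ES_C = 0; EF_C = 3
ES_D = max(EF_B=14, EF_C=3) = 14; EF_D = 14+15 = 29
ES_E = max(EF_B=14, EF_C=3) = 14; EF_E = 14+6 = 20
ES_F = 3; EF_F = 3+11 = 14
ES_G = 13; EF_G = 13+6 = 19
ES_H = max(EF_B=14, EF_E=20) = 20; EF_H = 20+8 = 28
ES_I = max(EF_B=14, EF_C=3) = 14; EF_I = 14+14 = 28
ES_J = max(EF_D=29, EF_E=20, EF_F=14, EF_G=19, EF_H=28, EF_I=28) = 29; EF_J = 29+4 = 33
Expected project duration μ = 33 hours. Critical path: B → D → J.

Backward pass:
LF_J = 33; LS_J = 33−4 = 29
LF_I = LS_J = 29; LS_I = 29−14 = 15
LF_H = LS_J = 29; LS_H = 29−8 = 21
LF_G = LS_J = 29; LS_G = 29−6 = 23
LF_F = LS_J = 29; LS_F = 29−11 = 18
LF_E = min(LS_H=21, LS_J=29) = 21; LS_E = 21−6 = 15
LF_D = LS_J = 29; LS_D = 29−15 = 14
LF_C = min(LS_D=14, LS_E=15, LS_F=18, LS_I=15) = 14; LS_C = 14−3 = 11
LF_B = min(LS_D=14, LS_E=15, LS_H=21, LS_I=15) = 14; LS_B = 14−14 = 0
LF_A = LS_G = 23; LS_A = 23−13 = 10
Slack_H = LS_H − ES_H = 21 − 20 = 1

1 hours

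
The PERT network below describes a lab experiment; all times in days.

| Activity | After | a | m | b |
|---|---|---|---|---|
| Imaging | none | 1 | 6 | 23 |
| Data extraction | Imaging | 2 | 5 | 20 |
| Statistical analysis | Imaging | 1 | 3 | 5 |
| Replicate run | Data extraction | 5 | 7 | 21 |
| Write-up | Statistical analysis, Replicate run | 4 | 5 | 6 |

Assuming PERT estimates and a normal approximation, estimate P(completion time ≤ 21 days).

te_Imaging = (1 + 4·6 + 23)/6 = 48/6 = 8; σ²_Imaging = ((23−1)/6)² = 13.444
te_Data extraction = (2 + 4·5 + 20)/6 = 42/6 = 7; σ²_Data extraction = ((20−2)/6)² = 9.000
te_Statistical analysis = (1 + 4·3 + 5)/6 = 18/6 = 3; σ²_Statistical analysis = ((5−1)/6)² = 0.444
te_Replicate run = (5 + 4·7 + 21)/6 = 54/6 = 9; σ²_Replicate run = ((21−5)/6)² = 7.111
te_Write-up = (4 + 4·5 + 6)/6 = 30/6 = 5; σ²_Write-up = ((6−4)/6)² = 0.111

Forward pass:
ES_Imaging = 0; EF_Imaging = 8
ES_Data extraction = 8; EF_Data extraction = 8+7 = 15
ES_Statistical analysis = 8; EF_Statistical analysis = 8+3 = 11
ES_Replicate run = 15; EF_Replicate run = 15+9 = 24
ES_Write-up = max(EF_Statistical analysis=11, EF_Replicate run=24) = 24; EF_Write-up = 24+5 = 29
Expected project duration μ = 29 days. Critical path: Imaging → Data extraction → Replicate run → Write-up.

Variance along critical path = 13.444 + 9.000 + 7.111 + 0.111 = 29.667; σ = √29.667 = 5.447 days.
Z = (21 − 29) / 5.447 = -1.469
P(T ≤ 21) = Φ(-1.469) ≈ 0.071

0.071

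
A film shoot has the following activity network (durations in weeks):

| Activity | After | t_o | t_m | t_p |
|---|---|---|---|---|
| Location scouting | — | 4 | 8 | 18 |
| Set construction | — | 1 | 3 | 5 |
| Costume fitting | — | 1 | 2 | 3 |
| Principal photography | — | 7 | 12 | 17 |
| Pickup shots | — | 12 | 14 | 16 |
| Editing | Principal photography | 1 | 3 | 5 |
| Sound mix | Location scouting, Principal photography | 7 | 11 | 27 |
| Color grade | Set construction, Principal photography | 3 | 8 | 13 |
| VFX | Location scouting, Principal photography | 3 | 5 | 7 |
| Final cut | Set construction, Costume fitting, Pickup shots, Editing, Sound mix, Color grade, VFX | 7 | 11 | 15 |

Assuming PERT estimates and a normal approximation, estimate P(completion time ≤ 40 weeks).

te_Location scouting = (4 + 4·8 + 18)/6 = 54/6 = 9; σ²_Location scouting = ((18−4)/6)² = 5.444
te_Set construction = (1 + 4·3 + 5)/6 = 18/6 = 3; σ²_Set construction = ((5−1)/6)² = 0.444
te_Costume fitting = (1 + 4·2 + 3)/6 = 12/6 = 2; σ²_Costume fitting = ((3−1)/6)² = 0.111
te_Principal photography = (7 + 4·12 + 17)/6 = 72/6 = 12; σ²_Principal photography = ((17−7)/6)² = 2.778
te_Pickup shots = (12 + 4·14 + 16)/6 = 84/6 = 14; σ²_Pickup shots = ((16−12)/6)² = 0.444
te_Editing = (1 + 4·3 + 5)/6 = 18/6 = 3; σ²_Editing = ((5−1)/6)² = 0.444
te_Sound mix = (7 + 4·11 + 27)/6 = 78/6 = 13; σ²_Sound mix = ((27−7)/6)² = 11.111
te_Color grade = (3 + 4·8 + 13)/6 = 48/6 = 8; σ²_Color grade = ((13−3)/6)² = 2.778
te_VFX = (3 + 4·5 + 7)/6 = 30/6 = 5; σ²_VFX = ((7−3)/6)² = 0.444
te_Final cut = (7 + 4·11 + 15)/6 = 66/6 = 11; σ²_Final cut = ((15−7)/6)² = 1.778

Forward pass:
ES_Location scouting = 0; EF_Location scouting = 9
ES_Set construction = 0; EF_Set construction = 3
ES_Costume fitting = 0; EF_Costume fitting = 2
ES_Principal photography = 0; EF_Principal photography = 12
ES_Pickup shots = 0; EF_Pickup shots = 14
ES_Editing = 12; EF_Editing = 12+3 = 15
ES_Sound mix = max(EF_Location scouting=9, EF_Principal photography=12) = 12; EF_Sound mix = 12+13 = 25
ES_Color grade = max(EF_Set construction=3, EF_Principal photography=12) = 12; EF_Color grade = 12+8 = 20
ES_VFX = max(EF_Location scouting=9, EF_Principal photography=12) = 12; EF_VFX = 12+5 = 17
ES_Final cut = max(EF_Set construction=3, EF_Costume fitting=2, EF_Pickup shots=14, EF_Editing=15, EF_Sound mix=25, EF_Color grade=20, EF_VFX=17) = 25; EF_Final cut = 25+11 = 36
Expected project duration μ = 36 weeks. Critical path: Principal photography → Sound mix → Final cut.

Variance along critical path = 2.778 + 11.111 + 1.778 = 15.667; σ = √15.667 = 3.958 weeks.
Z = (40 − 36) / 3.958 = 1.011
P(T ≤ 40) = Φ(1.011) ≈ 0.844

0.844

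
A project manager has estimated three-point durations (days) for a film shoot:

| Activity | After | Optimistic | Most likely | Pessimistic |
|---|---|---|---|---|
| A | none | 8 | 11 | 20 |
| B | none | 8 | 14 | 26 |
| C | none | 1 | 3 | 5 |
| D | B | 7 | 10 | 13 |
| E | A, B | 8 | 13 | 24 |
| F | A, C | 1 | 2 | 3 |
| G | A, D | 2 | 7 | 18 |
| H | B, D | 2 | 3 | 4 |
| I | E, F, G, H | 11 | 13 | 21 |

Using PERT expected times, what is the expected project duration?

te_A = (8 + 4·11 + 20)/6 = 72/6 = 12
te_B = (8 + 4·14 + 26)/6 = 90/6 = 15
te_C = (1 + 4·3 + 5)/6 = 18/6 = 3
te_D = (7 + 4·10 + 13)/6 = 60/6 = 10
te_E = (8 + 4·13 + 24)/6 = 84/6 = 14
te_F = (1 + 4·2 + 3)/6 = 12/6 = 2
te_G = (2 + 4·7 + 18)/6 = 48/6 = 8
te_H = (2 + 4·3 + 4)/6 = 18/6 = 3
te_I = (11 + 4·13 + 21)/6 = 84/6 = 14

Forward pass:
ES_A = 0; EF_A = 12
ES_B = 0; EF_B = 15
ES_C = 0; EF_C = 3
ES_D = 15; EF_D = 15+10 = 25
ES_E = max(EF_A=12, EF_B=15) = 15; EF_E = 15+14 = 29
ES_F = max(EF_A=12, EF_C=3) = 12; EF_F = 12+2 = 14
ES_G = max(EF_A=12, EF_D=25) = 25; EF_G = 25+8 = 33
ES_H = max(EF_B=15, EF_D=25) = 25; EF_H = 25+3 = 28
ES_I = max(EF_E=29, EF_F=14, EF_G=33, EF_H=28) = 33; EF_I = 33+14 = 47
Expected project duration μ = 47 days. Critical path: B → D → G → I.

47 days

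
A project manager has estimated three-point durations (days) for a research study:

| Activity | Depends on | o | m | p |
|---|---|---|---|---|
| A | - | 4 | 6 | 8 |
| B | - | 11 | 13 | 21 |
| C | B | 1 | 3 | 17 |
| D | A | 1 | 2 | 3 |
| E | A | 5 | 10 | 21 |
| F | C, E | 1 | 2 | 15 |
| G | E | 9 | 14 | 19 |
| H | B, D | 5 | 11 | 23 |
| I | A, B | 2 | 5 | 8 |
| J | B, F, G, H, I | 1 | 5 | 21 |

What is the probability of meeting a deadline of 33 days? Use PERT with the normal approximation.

te_A = (4 + 4·6 + 8)/6 = 36/6 = 6; σ²_A = ((8−4)/6)² = 0.444
te_B = (11 + 4·13 + 21)/6 = 84/6 = 14; σ²_B = ((21−11)/6)² = 2.778
te_C = (1 + 4·3 + 17)/6 = 30/6 = 5; σ²_C = ((17−1)/6)² = 7.111
te_D = (1 + 4·2 + 3)/6 = 12/6 = 2; σ²_D = ((3−1)/6)² = 0.111
te_E = (5 + 4·10 + 21)/6 = 66/6 = 11; σ²_E = ((21−5)/6)² = 7.111
te_F = (1 + 4·2 + 15)/6 = 24/6 = 4; σ²_F = ((15−1)/6)² = 5.444
te_G = (9 + 4·14 + 19)/6 = 84/6 = 14; σ²_G = ((19−9)/6)² = 2.778
te_H = (5 + 4·11 + 23)/6 = 72/6 = 12; σ²_H = ((23−5)/6)² = 9.000
te_I = (2 + 4·5 + 8)/6 = 30/6 = 5; σ²_I = ((8−2)/6)² = 1.000
te_J = (1 + 4·5 + 21)/6 = 42/6 = 7; σ²_J = ((21−1)/6)² = 11.111

Forward pass:
ES_A = 0; EF_A = 6
ES_B = 0; EF_B = 14
ES_C = 14; EF_C = 14+5 = 19
ES_D = 6; EF_D = 6+2 = 8
ES_E = 6; EF_E = 6+11 = 17
ES_F = max(EF_C=19, EF_E=17) = 19; EF_F = 19+4 = 23
ES_G = 17; EF_G = 17+14 = 31
ES_H = max(EF_B=14, EF_D=8) = 14; EF_H = 14+12 = 26
ES_I = max(EF_A=6, EF_B=14) = 14; EF_I = 14+5 = 19
ES_J = max(EF_B=14, EF_F=23, EF_G=31, EF_H=26, EF_I=19) = 31; EF_J = 31+7 = 38
Expected project duration μ = 38 days. Critical path: A → E → G → J.

Variance along critical path = 0.444 + 7.111 + 2.778 + 11.111 = 21.444; σ = √21.444 = 4.631 days.
Z = (33 − 38) / 4.631 = -1.080
P(T ≤ 33) = Φ(-1.080) ≈ 0.140

0.140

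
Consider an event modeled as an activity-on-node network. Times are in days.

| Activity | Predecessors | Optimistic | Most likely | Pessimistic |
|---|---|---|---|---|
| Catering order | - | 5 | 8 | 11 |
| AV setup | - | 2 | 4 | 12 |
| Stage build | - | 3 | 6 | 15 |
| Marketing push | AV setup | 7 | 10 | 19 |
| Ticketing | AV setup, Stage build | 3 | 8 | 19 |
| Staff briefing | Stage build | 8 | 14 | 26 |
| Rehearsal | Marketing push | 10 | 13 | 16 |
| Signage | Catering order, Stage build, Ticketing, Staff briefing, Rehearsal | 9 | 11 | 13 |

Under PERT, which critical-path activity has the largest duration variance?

te_Catering order = (5 + 4·8 + 11)/6 = 48/6 = 8; σ²_Catering order = ((11−5)/6)² = 1.000
te_AV setup = (2 + 4·4 + 12)/6 = 30/6 = 5; σ²_AV setup = ((12−2)/6)² = 2.778
te_Stage build = (3 + 4·6 + 15)/6 = 42/6 = 7; σ²_Stage build = ((15−3)/6)² = 4.000
te_Marketing push = (7 + 4·10 + 19)/6 = 66/6 = 11; σ²_Marketing push = ((19−7)/6)² = 4.000
te_Ticketing = (3 + 4·8 + 19)/6 = 54/6 = 9; σ²_Ticketing = ((19−3)/6)² = 7.111
te_Staff briefing = (8 + 4·14 + 26)/6 = 90/6 = 15; σ²_Staff briefing = ((26−8)/6)² = 9.000
te_Rehearsal = (10 + 4·13 + 16)/6 = 78/6 = 13; σ²_Rehearsal = ((16−10)/6)² = 1.000
te_Signage = (9 + 4·11 + 13)/6 = 66/6 = 11; σ²_Signage = ((13−9)/6)² = 0.444

Forward pass:
ES_Catering order = 0; EF_Catering order = 8
ES_AV setup = 0; EF_AV setup = 5
ES_Stage build = 0; EF_Stage build = 7
ES_Marketing push = 5; EF_Marketing push = 5+11 = 16
ES_Ticketing = max(EF_AV setup=5, EF_Stage build=7) = 7; EF_Ticketing = 7+9 = 16
ES_Staff briefing = 7; EF_Staff briefing = 7+15 = 22
ES_Rehearsal = 16; EF_Rehearsal = 16+13 = 29
ES_Signage = max(EF_Catering order=8, EF_Stage build=7, EF_Ticketing=16, EF_Staff briefing=22, EF_Rehearsal=29) = 29; EF_Signage = 29+11 = 40
Expected project duration μ = 40 days. Critical path: AV setup → Marketing push → Rehearsal → Signage.

Variances on critical path: σ²_AV setup=2.778, σ²_Marketing push=4.000, σ²_Rehearsal=1.000, σ²_Signage=0.444.
Largest is σ²_Marketing push = 4.000.

Marketing push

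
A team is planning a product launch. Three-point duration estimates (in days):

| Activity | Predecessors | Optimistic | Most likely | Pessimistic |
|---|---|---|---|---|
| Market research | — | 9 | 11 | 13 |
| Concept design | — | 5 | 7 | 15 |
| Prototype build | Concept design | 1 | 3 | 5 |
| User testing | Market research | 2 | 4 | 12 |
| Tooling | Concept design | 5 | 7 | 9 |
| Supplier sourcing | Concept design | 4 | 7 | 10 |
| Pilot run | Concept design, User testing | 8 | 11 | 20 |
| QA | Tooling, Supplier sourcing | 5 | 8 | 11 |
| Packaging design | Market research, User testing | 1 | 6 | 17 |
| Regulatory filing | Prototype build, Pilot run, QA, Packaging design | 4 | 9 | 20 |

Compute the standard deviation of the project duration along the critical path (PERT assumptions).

3.79 days

te_Market research = (9 + 4·11 + 13)/6 = 66/6 = 11; σ²_Market research = ((13−9)/6)² = 0.444
te_Concept design = (5 + 4·7 + 15)/6 = 48/6 = 8; σ²_Concept design = ((15−5)/6)² = 2.778
te_Prototype build = (1 + 4·3 + 5)/6 = 18/6 = 3; σ²_Prototype build = ((5−1)/6)² = 0.444
te_User testing = (2 + 4·4 + 12)/6 = 30/6 = 5; σ²_User testing = ((12−2)/6)² = 2.778
te_Tooling = (5 + 4·7 + 9)/6 = 42/6 = 7; σ²_Tooling = ((9−5)/6)² = 0.444
te_Supplier sourcing = (4 + 4·7 + 10)/6 = 42/6 = 7; σ²_Supplier sourcing = ((10−4)/6)² = 1.000
te_Pilot run = (8 + 4·11 + 20)/6 = 72/6 = 12; σ²_Pilot run = ((20−8)/6)² = 4.000
te_QA = (5 + 4·8 + 11)/6 = 48/6 = 8; σ²_QA = ((11−5)/6)² = 1.000
te_Packaging design = (1 + 4·6 + 17)/6 = 42/6 = 7; σ²_Packaging design = ((17−1)/6)² = 7.111
te_Regulatory filing = (4 + 4·9 + 20)/6 = 60/6 = 10; σ²_Regulatory filing = ((20−4)/6)² = 7.111

Forward pass:
ES_Market research = 0; EF_Market research = 11
ES_Concept design = 0; EF_Concept design = 8
ES_Prototype build = 8; EF_Prototype build = 8+3 = 11
ES_User testing = 11; EF_User testing = 11+5 = 16
ES_Tooling = 8; EF_Tooling = 8+7 = 15
ES_Supplier sourcing = 8; EF_Supplier sourcing = 8+7 = 15
ES_Pilot run = max(EF_Concept design=8, EF_User testing=16) = 16; EF_Pilot run = 16+12 = 28
ES_QA = max(EF_Tooling=15, EF_Supplier sourcing=15) = 15; EF_QA = 15+8 = 23
ES_Packaging design = max(EF_Market research=11, EF_User testing=16) = 16; EF_Packaging design = 16+7 = 23
ES_Regulatory filing = max(EF_Prototype build=11, EF_Pilot run=28, EF_QA=23, EF_Packaging design=23) = 28; EF_Regulatory filing = 28+10 = 38
Expected project duration μ = 38 days. Critical path: Market research → User testing → Pilot run → Regulatory filing.

Variance along critical path = 0.444 + 2.778 + 4.000 + 7.111 = 14.333
σ = √14.333 = 3.786 days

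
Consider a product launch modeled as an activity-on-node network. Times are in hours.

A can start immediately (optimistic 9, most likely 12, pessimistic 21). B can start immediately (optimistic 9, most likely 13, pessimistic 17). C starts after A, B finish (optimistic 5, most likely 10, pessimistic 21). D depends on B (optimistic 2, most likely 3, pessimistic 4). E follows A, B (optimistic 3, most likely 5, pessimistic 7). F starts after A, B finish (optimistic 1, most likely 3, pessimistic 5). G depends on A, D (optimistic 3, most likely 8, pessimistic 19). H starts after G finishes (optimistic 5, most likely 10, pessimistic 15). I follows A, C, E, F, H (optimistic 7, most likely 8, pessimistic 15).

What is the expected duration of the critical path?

44 hours

te_A = (9 + 4·12 + 21)/6 = 78/6 = 13
te_B = (9 + 4·13 + 17)/6 = 78/6 = 13
te_C = (5 + 4·10 + 21)/6 = 66/6 = 11
te_D = (2 + 4·3 + 4)/6 = 18/6 = 3
te_E = (3 + 4·5 + 7)/6 = 30/6 = 5
te_F = (1 + 4·3 + 5)/6 = 18/6 = 3
te_G = (3 + 4·8 + 19)/6 = 54/6 = 9
te_H = (5 + 4·10 + 15)/6 = 60/6 = 10
te_I = (7 + 4·8 + 15)/6 = 54/6 = 9

Forward pass:
ES_A = 0; EF_A = 13
ES_B = 0; EF_B = 13
ES_C = max(EF_A=13, EF_B=13) = 13; EF_C = 13+11 = 24
ES_D = 13; EF_D = 13+3 = 16
ES_E = max(EF_A=13, EF_B=13) = 13; EF_E = 13+5 = 18
ES_F = max(EF_A=13, EF_B=13) = 13; EF_F = 13+3 = 16
ES_G = max(EF_A=13, EF_D=16) = 16; EF_G = 16+9 = 25
ES_H = 25; EF_H = 25+10 = 35
ES_I = max(EF_A=13, EF_C=24, EF_E=18, EF_F=16, EF_H=35) = 35; EF_I = 35+9 = 44
Expected project duration μ = 44 hours. Critical path: B → D → G → H → I.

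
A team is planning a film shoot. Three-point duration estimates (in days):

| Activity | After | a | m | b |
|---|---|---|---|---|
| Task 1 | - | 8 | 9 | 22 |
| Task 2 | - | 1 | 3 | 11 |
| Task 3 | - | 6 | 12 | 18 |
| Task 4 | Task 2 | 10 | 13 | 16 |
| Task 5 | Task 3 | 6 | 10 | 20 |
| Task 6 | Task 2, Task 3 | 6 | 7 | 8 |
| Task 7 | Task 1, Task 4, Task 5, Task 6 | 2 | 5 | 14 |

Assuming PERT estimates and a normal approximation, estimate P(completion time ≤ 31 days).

0.707

te_Task 1 = (8 + 4·9 + 22)/6 = 66/6 = 11; σ²_Task 1 = ((22−8)/6)² = 5.444
te_Task 2 = (1 + 4·3 + 11)/6 = 24/6 = 4; σ²_Task 2 = ((11−1)/6)² = 2.778
te_Task 3 = (6 + 4·12 + 18)/6 = 72/6 = 12; σ²_Task 3 = ((18−6)/6)² = 4.000
te_Task 4 = (10 + 4·13 + 16)/6 = 78/6 = 13; σ²_Task 4 = ((16−10)/6)² = 1.000
te_Task 5 = (6 + 4·10 + 20)/6 = 66/6 = 11; σ²_Task 5 = ((20−6)/6)² = 5.444
te_Task 6 = (6 + 4·7 + 8)/6 = 42/6 = 7; σ²_Task 6 = ((8−6)/6)² = 0.111
te_Task 7 = (2 + 4·5 + 14)/6 = 36/6 = 6; σ²_Task 7 = ((14−2)/6)² = 4.000

Forward pass:
ES_Task 1 = 0; EF_Task 1 = 11
ES_Task 2 = 0; EF_Task 2 = 4
ES_Task 3 = 0; EF_Task 3 = 12
ES_Task 4 = 4; EF_Task 4 = 4+13 = 17
ES_Task 5 = 12; EF_Task 5 = 12+11 = 23
ES_Task 6 = max(EF_Task 2=4, EF_Task 3=12) = 12; EF_Task 6 = 12+7 = 19
ES_Task 7 = max(EF_Task 1=11, EF_Task 4=17, EF_Task 5=23, EF_Task 6=19) = 23; EF_Task 7 = 23+6 = 29
Expected project duration μ = 29 days. Critical path: Task 3 → Task 5 → Task 7.

Variance along critical path = 4.000 + 5.444 + 4.000 = 13.444; σ = √13.444 = 3.667 days.
Z = (31 − 29) / 3.667 = 0.545
P(T ≤ 31) = Φ(0.545) ≈ 0.707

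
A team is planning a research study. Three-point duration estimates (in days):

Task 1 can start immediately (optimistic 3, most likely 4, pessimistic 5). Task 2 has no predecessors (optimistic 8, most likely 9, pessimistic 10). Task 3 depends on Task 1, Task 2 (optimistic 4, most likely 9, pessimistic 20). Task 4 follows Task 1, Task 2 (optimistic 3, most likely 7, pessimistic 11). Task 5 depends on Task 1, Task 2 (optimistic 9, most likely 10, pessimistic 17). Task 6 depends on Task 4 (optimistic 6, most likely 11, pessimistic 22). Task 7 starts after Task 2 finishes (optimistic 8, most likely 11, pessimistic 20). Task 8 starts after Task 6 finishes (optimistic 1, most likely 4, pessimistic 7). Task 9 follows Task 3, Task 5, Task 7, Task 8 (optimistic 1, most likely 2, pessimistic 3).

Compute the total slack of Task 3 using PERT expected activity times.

13 days

te_Task 1 = (3 + 4·4 + 5)/6 = 24/6 = 4
te_Task 2 = (8 + 4·9 + 10)/6 = 54/6 = 9
te_Task 3 = (4 + 4·9 + 20)/6 = 60/6 = 10
te_Task 4 = (3 + 4·7 + 11)/6 = 42/6 = 7
te_Task 5 = (9 + 4·10 + 17)/6 = 66/6 = 11
te_Task 6 = (6 + 4·11 + 22)/6 = 72/6 = 12
te_Task 7 = (8 + 4·11 + 20)/6 = 72/6 = 12
te_Task 8 = (1 + 4·4 + 7)/6 = 24/6 = 4
te_Task 9 = (1 + 4·2 + 3)/6 = 12/6 = 2

Forward pass:
ES_Task 1 = 0; EF_Task 1 = 4
ES_Task 2 = 0; EF_Task 2 = 9
ES_Task 3 = max(EF_Task 1=4, EF_Task 2=9) = 9; EF_Task 3 = 9+10 = 19
ES_Task 4 = max(EF_Task 1=4, EF_Task 2=9) = 9; EF_Task 4 = 9+7 = 16
ES_Task 5 = max(EF_Task 1=4, EF_Task 2=9) = 9; EF_Task 5 = 9+11 = 20
ES_Task 6 = 16; EF_Task 6 = 16+12 = 28
ES_Task 7 = 9; EF_Task 7 = 9+12 = 21
ES_Task 8 = 28; EF_Task 8 = 28+4 = 32
ES_Task 9 = max(EF_Task 3=19, EF_Task 5=20, EF_Task 7=21, EF_Task 8=32) = 32; EF_Task 9 = 32+2 = 34
Expected project duration μ = 34 days. Critical path: Task 2 → Task 4 → Task 6 → Task 8 → Task 9.

Backward pass:
LF_Task 9 = 34; LS_Task 9 = 34−2 = 32
LF_Task 8 = LS_Task 9 = 32; LS_Task 8 = 32−4 = 28
LF_Task 7 = LS_Task 9 = 32; LS_Task 7 = 32−12 = 20
LF_Task 6 = LS_Task 8 = 28; LS_Task 6 = 28−12 = 16
LF_Task 5 = LS_Task 9 = 32; LS_Task 5 = 32−11 = 21
LF_Task 4 = LS_Task 6 = 16; LS_Task 4 = 16−7 = 9
LF_Task 3 = LS_Task 9 = 32; LS_Task 3 = 32−10 = 22
LF_Task 2 = min(LS_Task 3=22, LS_Task 4=9, LS_Task 5=21, LS_Task 7=20) = 9; LS_Task 2 = 9−9 = 0
LF_Task 1 = min(LS_Task 3=22, LS_Task 4=9, LS_Task 5=21) = 9; LS_Task 1 = 9−4 = 5
Slack_Task 3 = LS_Task 3 − ES_Task 3 = 22 − 9 = 13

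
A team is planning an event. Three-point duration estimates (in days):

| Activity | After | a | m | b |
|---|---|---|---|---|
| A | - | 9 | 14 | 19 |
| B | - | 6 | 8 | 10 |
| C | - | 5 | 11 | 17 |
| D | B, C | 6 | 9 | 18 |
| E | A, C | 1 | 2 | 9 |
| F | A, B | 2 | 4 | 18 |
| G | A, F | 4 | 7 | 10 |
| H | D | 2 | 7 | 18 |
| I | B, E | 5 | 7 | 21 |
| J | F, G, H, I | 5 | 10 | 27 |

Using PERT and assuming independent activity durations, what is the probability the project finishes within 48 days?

0.905

te_A = (9 + 4·14 + 19)/6 = 84/6 = 14; σ²_A = ((19−9)/6)² = 2.778
te_B = (6 + 4·8 + 10)/6 = 48/6 = 8; σ²_B = ((10−6)/6)² = 0.444
te_C = (5 + 4·11 + 17)/6 = 66/6 = 11; σ²_C = ((17−5)/6)² = 4.000
te_D = (6 + 4·9 + 18)/6 = 60/6 = 10; σ²_D = ((18−6)/6)² = 4.000
te_E = (1 + 4·2 + 9)/6 = 18/6 = 3; σ²_E = ((9−1)/6)² = 1.778
te_F = (2 + 4·4 + 18)/6 = 36/6 = 6; σ²_F = ((18−2)/6)² = 7.111
te_G = (4 + 4·7 + 10)/6 = 42/6 = 7; σ²_G = ((10−4)/6)² = 1.000
te_H = (2 + 4·7 + 18)/6 = 48/6 = 8; σ²_H = ((18−2)/6)² = 7.111
te_I = (5 + 4·7 + 21)/6 = 54/6 = 9; σ²_I = ((21−5)/6)² = 7.111
te_J = (5 + 4·10 + 27)/6 = 72/6 = 12; σ²_J = ((27−5)/6)² = 13.444

Forward pass:
ES_A = 0; EF_A = 14
ES_B = 0; EF_B = 8
ES_C = 0; EF_C = 11
ES_D = max(EF_B=8, EF_C=11) = 11; EF_D = 11+10 = 21
ES_E = max(EF_A=14, EF_C=11) = 14; EF_E = 14+3 = 17
ES_F = max(EF_A=14, EF_B=8) = 14; EF_F = 14+6 = 20
ES_G = max(EF_A=14, EF_F=20) = 20; EF_G = 20+7 = 27
ES_H = 21; EF_H = 21+8 = 29
ES_I = max(EF_B=8, EF_E=17) = 17; EF_I = 17+9 = 26
ES_J = max(EF_F=20, EF_G=27, EF_H=29, EF_I=26) = 29; EF_J = 29+12 = 41
Expected project duration μ = 41 days. Critical path: C → D → H → J.

Variance along critical path = 4.000 + 4.000 + 7.111 + 13.444 = 28.556; σ = √28.556 = 5.344 days.
Z = (48 − 41) / 5.344 = 1.310
P(T ≤ 48) = Φ(1.310) ≈ 0.905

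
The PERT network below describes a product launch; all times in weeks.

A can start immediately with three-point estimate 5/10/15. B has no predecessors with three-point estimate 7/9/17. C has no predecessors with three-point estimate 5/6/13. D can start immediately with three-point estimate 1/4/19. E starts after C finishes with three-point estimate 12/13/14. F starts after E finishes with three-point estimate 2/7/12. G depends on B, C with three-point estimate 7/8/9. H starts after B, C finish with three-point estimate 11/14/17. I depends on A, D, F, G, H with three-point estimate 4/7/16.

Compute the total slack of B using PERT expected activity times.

3 weeks

te_A = (5 + 4·10 + 15)/6 = 60/6 = 10
te_B = (7 + 4·9 + 17)/6 = 60/6 = 10
te_C = (5 + 4·6 + 13)/6 = 42/6 = 7
te_D = (1 + 4·4 + 19)/6 = 36/6 = 6
te_E = (12 + 4·13 + 14)/6 = 78/6 = 13
te_F = (2 + 4·7 + 12)/6 = 42/6 = 7
te_G = (7 + 4·8 + 9)/6 = 48/6 = 8
te_H = (11 + 4·14 + 17)/6 = 84/6 = 14
te_I = (4 + 4·7 + 16)/6 = 48/6 = 8

Forward pass:
ES_A = 0; EF_A = 10
ES_B = 0; EF_B = 10
ES_C = 0; EF_C = 7
ES_D = 0; EF_D = 6
ES_E = 7; EF_E = 7+13 = 20
ES_F = 20; EF_F = 20+7 = 27
ES_G = max(EF_B=10, EF_C=7) = 10; EF_G = 10+8 = 18
ES_H = max(EF_B=10, EF_C=7) = 10; EF_H = 10+14 = 24
ES_I = max(EF_A=10, EF_D=6, EF_F=27, EF_G=18, EF_H=24) = 27; EF_I = 27+8 = 35
Expected project duration μ = 35 weeks. Critical path: C → E → F → I.

Backward pass:
LF_I = 35; LS_I = 35−8 = 27
LF_H = LS_I = 27; LS_H = 27−14 = 13
LF_G = LS_I = 27; LS_G = 27−8 = 19
LF_F = LS_I = 27; LS_F = 27−7 = 20
LF_E = LS_F = 20; LS_E = 20−13 = 7
LF_D = LS_I = 27; LS_D = 27−6 = 21
LF_C = min(LS_E=7, LS_G=19, LS_H=13) = 7; LS_C = 7−7 = 0
LF_B = min(LS_G=19, LS_H=13) = 13; LS_B = 13−10 = 3
LF_A = LS_I = 27; LS_A = 27−10 = 17
Slack_B = LS_B − ES_B = 3 − 0 = 3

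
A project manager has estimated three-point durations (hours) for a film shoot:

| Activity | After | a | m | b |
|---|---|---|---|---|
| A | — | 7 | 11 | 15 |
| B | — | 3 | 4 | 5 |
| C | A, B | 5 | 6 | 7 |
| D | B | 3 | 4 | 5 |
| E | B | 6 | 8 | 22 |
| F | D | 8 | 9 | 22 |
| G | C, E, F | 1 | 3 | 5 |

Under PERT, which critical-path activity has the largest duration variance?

F

te_A = (7 + 4·11 + 15)/6 = 66/6 = 11; σ²_A = ((15−7)/6)² = 1.778
te_B = (3 + 4·4 + 5)/6 = 24/6 = 4; σ²_B = ((5−3)/6)² = 0.111
te_C = (5 + 4·6 + 7)/6 = 36/6 = 6; σ²_C = ((7−5)/6)² = 0.111
te_D = (3 + 4·4 + 5)/6 = 24/6 = 4; σ²_D = ((5−3)/6)² = 0.111
te_E = (6 + 4·8 + 22)/6 = 60/6 = 10; σ²_E = ((22−6)/6)² = 7.111
te_F = (8 + 4·9 + 22)/6 = 66/6 = 11; σ²_F = ((22−8)/6)² = 5.444
te_G = (1 + 4·3 + 5)/6 = 18/6 = 3; σ²_G = ((5−1)/6)² = 0.444

Forward pass:
ES_A = 0; EF_A = 11
ES_B = 0; EF_B = 4
ES_C = max(EF_A=11, EF_B=4) = 11; EF_C = 11+6 = 17
ES_D = 4; EF_D = 4+4 = 8
ES_E = 4; EF_E = 4+10 = 14
ES_F = 8; EF_F = 8+11 = 19
ES_G = max(EF_C=17, EF_E=14, EF_F=19) = 19; EF_G = 19+3 = 22
Expected project duration μ = 22 hours. Critical path: B → D → F → G.

Variances on critical path: σ²_B=0.111, σ²_D=0.111, σ²_F=5.444, σ²_G=0.444.
Largest is σ²_F = 5.444.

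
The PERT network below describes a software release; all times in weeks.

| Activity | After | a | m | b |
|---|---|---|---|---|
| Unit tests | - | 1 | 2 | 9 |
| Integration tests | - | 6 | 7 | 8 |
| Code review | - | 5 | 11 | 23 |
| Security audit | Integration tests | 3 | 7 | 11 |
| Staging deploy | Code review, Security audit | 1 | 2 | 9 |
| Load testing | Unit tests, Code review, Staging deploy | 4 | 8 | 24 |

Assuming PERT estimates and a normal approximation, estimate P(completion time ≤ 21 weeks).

0.059

te_Unit tests = (1 + 4·2 + 9)/6 = 18/6 = 3; σ²_Unit tests = ((9−1)/6)² = 1.778
te_Integration tests = (6 + 4·7 + 8)/6 = 42/6 = 7; σ²_Integration tests = ((8−6)/6)² = 0.111
te_Code review = (5 + 4·11 + 23)/6 = 72/6 = 12; σ²_Code review = ((23−5)/6)² = 9.000
te_Security audit = (3 + 4·7 + 11)/6 = 42/6 = 7; σ²_Security audit = ((11−3)/6)² = 1.778
te_Staging deploy = (1 + 4·2 + 9)/6 = 18/6 = 3; σ²_Staging deploy = ((9−1)/6)² = 1.778
te_Load testing = (4 + 4·8 + 24)/6 = 60/6 = 10; σ²_Load testing = ((24−4)/6)² = 11.111

Forward pass:
ES_Unit tests = 0; EF_Unit tests = 3
ES_Integration tests = 0; EF_Integration tests = 7
ES_Code review = 0; EF_Code review = 12
ES_Security audit = 7; EF_Security audit = 7+7 = 14
ES_Staging deploy = max(EF_Code review=12, EF_Security audit=14) = 14; EF_Staging deploy = 14+3 = 17
ES_Load testing = max(EF_Unit tests=3, EF_Code review=12, EF_Staging deploy=17) = 17; EF_Load testing = 17+10 = 27
Expected project duration μ = 27 weeks. Critical path: Integration tests → Security audit → Staging deploy → Load testing.

Variance along critical path = 0.111 + 1.778 + 1.778 + 11.111 = 14.778; σ = √14.778 = 3.844 weeks.
Z = (21 − 27) / 3.844 = -1.561
P(T ≤ 21) = Φ(-1.561) ≈ 0.059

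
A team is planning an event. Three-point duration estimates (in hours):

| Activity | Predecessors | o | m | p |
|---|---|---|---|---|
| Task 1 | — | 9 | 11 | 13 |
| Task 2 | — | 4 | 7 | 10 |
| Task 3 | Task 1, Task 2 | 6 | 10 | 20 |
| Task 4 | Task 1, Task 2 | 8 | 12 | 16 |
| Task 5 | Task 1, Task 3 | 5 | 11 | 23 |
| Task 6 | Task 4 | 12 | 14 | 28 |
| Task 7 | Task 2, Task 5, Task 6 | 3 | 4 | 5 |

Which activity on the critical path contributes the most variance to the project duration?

te_Task 1 = (9 + 4·11 + 13)/6 = 66/6 = 11; σ²_Task 1 = ((13−9)/6)² = 0.444
te_Task 2 = (4 + 4·7 + 10)/6 = 42/6 = 7; σ²_Task 2 = ((10−4)/6)² = 1.000
te_Task 3 = (6 + 4·10 + 20)/6 = 66/6 = 11; σ²_Task 3 = ((20−6)/6)² = 5.444
te_Task 4 = (8 + 4·12 + 16)/6 = 72/6 = 12; σ²_Task 4 = ((16−8)/6)² = 1.778
te_Task 5 = (5 + 4·11 + 23)/6 = 72/6 = 12; σ²_Task 5 = ((23−5)/6)² = 9.000
te_Task 6 = (12 + 4·14 + 28)/6 = 96/6 = 16; σ²_Task 6 = ((28−12)/6)² = 7.111
te_Task 7 = (3 + 4·4 + 5)/6 = 24/6 = 4; σ²_Task 7 = ((5−3)/6)² = 0.111

Forward pass:
ES_Task 1 = 0; EF_Task 1 = 11
ES_Task 2 = 0; EF_Task 2 = 7
ES_Task 3 = max(EF_Task 1=11, EF_Task 2=7) = 11; EF_Task 3 = 11+11 = 22
ES_Task 4 = max(EF_Task 1=11, EF_Task 2=7) = 11; EF_Task 4 = 11+12 = 23
ES_Task 5 = max(EF_Task 1=11, EF_Task 3=22) = 22; EF_Task 5 = 22+12 = 34
ES_Task 6 = 23; EF_Task 6 = 23+16 = 39
ES_Task 7 = max(EF_Task 2=7, EF_Task 5=34, EF_Task 6=39) = 39; EF_Task 7 = 39+4 = 43
Expected project duration μ = 43 hours. Critical path: Task 1 → Task 4 → Task 6 → Task 7.

Variances on critical path: σ²_Task 1=0.444, σ²_Task 4=1.778, σ²_Task 6=7.111, σ²_Task 7=0.111.
Largest is σ²_Task 6 = 7.111.

Task 6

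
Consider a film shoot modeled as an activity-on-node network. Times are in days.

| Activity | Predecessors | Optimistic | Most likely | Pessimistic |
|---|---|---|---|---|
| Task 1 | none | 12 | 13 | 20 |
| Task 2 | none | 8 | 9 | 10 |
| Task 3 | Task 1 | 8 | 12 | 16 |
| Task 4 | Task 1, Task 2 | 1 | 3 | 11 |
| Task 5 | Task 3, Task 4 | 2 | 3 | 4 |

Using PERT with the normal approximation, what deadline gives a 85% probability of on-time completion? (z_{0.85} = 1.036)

te_Task 1 = (12 + 4·13 + 20)/6 = 84/6 = 14; σ²_Task 1 = ((20−12)/6)² = 1.778
te_Task 2 = (8 + 4·9 + 10)/6 = 54/6 = 9; σ²_Task 2 = ((10−8)/6)² = 0.111
te_Task 3 = (8 + 4·12 + 16)/6 = 72/6 = 12; σ²_Task 3 = ((16−8)/6)² = 1.778
te_Task 4 = (1 + 4·3 + 11)/6 = 24/6 = 4; σ²_Task 4 = ((11−1)/6)² = 2.778
te_Task 5 = (2 + 4·3 + 4)/6 = 18/6 = 3; σ²_Task 5 = ((4−2)/6)² = 0.111

Forward pass:
ES_Task 1 = 0; EF_Task 1 = 14
ES_Task 2 = 0; EF_Task 2 = 9
ES_Task 3 = 14; EF_Task 3 = 14+12 = 26
ES_Task 4 = max(EF_Task 1=14, EF_Task 2=9) = 14; EF_Task 4 = 14+4 = 18
ES_Task 5 = max(EF_Task 3=26, EF_Task 4=18) = 26; EF_Task 5 = 26+3 = 29
Expected project duration μ = 29 days. Critical path: Task 1 → Task 3 → Task 5.

Variance along critical path = 1.778 + 1.778 + 0.111 = 3.667; σ = 1.915 days.
D = μ + z·σ = 29 + 1.036·1.915 = 31.0 days

31.0 days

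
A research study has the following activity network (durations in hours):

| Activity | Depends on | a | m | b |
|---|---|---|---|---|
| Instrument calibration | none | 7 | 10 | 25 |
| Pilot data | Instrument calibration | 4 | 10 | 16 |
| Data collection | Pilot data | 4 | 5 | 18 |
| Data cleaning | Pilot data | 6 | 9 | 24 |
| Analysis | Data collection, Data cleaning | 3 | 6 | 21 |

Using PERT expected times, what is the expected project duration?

41 hours

te_Instrument calibration = (7 + 4·10 + 25)/6 = 72/6 = 12
te_Pilot data = (4 + 4·10 + 16)/6 = 60/6 = 10
te_Data collection = (4 + 4·5 + 18)/6 = 42/6 = 7
te_Data cleaning = (6 + 4·9 + 24)/6 = 66/6 = 11
te_Analysis = (3 + 4·6 + 21)/6 = 48/6 = 8

Forward pass:
ES_Instrument calibration = 0; EF_Instrument calibration = 12
ES_Pilot data = 12; EF_Pilot data = 12+10 = 22
ES_Data collection = 22; EF_Data collection = 22+7 = 29
ES_Data cleaning = 22; EF_Data cleaning = 22+11 = 33
ES_Analysis = max(EF_Data collection=29, EF_Data cleaning=33) = 33; EF_Analysis = 33+8 = 41
Expected project duration μ = 41 hours. Critical path: Instrument calibration → Pilot data → Data cleaning → Analysis.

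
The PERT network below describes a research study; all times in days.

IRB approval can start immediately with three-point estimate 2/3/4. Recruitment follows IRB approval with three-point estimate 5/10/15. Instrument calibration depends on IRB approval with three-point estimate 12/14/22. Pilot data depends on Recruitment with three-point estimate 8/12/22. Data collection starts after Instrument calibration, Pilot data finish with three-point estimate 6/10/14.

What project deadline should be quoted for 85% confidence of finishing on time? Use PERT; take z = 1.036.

te_IRB approval = (2 + 4·3 + 4)/6 = 18/6 = 3; σ²_IRB approval = ((4−2)/6)² = 0.111
te_Recruitment = (5 + 4·10 + 15)/6 = 60/6 = 10; σ²_Recruitment = ((15−5)/6)² = 2.778
te_Instrument calibration = (12 + 4·14 + 22)/6 = 90/6 = 15; σ²_Instrument calibration = ((22−12)/6)² = 2.778
te_Pilot data = (8 + 4·12 + 22)/6 = 78/6 = 13; σ²_Pilot data = ((22−8)/6)² = 5.444
te_Data collection = (6 + 4·10 + 14)/6 = 60/6 = 10; σ²_Data collection = ((14−6)/6)² = 1.778

Forward pass:
ES_IRB approval = 0; EF_IRB approval = 3
ES_Recruitment = 3; EF_Recruitment = 3+10 = 13
ES_Instrument calibration = 3; EF_Instrument calibration = 3+15 = 18
ES_Pilot data = 13; EF_Pilot data = 13+13 = 26
ES_Data collection = max(EF_Instrument calibration=18, EF_Pilot data=26) = 26; EF_Data collection = 26+10 = 36
Expected project duration μ = 36 days. Critical path: IRB approval → Recruitment → Pilot data → Data collection.

Variance along critical path = 0.111 + 2.778 + 5.444 + 1.778 = 10.111; σ = 3.180 days.
D = μ + z·σ = 36 + 1.036·3.180 = 39.3 days

39.3 days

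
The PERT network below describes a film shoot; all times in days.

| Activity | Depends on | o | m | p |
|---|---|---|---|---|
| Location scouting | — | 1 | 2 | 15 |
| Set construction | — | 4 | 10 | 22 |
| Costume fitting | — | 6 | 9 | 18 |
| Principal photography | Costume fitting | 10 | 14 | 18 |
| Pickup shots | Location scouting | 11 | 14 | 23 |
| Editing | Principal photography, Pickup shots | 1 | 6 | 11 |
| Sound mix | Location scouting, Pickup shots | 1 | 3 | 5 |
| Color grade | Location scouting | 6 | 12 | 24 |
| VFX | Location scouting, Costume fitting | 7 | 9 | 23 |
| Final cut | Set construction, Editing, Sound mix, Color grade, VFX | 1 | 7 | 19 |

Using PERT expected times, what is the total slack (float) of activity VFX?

te_Location scouting = (1 + 4·2 + 15)/6 = 24/6 = 4
te_Set construction = (4 + 4·10 + 22)/6 = 66/6 = 11
te_Costume fitting = (6 + 4·9 + 18)/6 = 60/6 = 10
te_Principal photography = (10 + 4·14 + 18)/6 = 84/6 = 14
te_Pickup shots = (11 + 4·14 + 23)/6 = 90/6 = 15
te_Editing = (1 + 4·6 + 11)/6 = 36/6 = 6
te_Sound mix = (1 + 4·3 + 5)/6 = 18/6 = 3
te_Color grade = (6 + 4·12 + 24)/6 = 78/6 = 13
te_VFX = (7 + 4·9 + 23)/6 = 66/6 = 11
te_Final cut = (1 + 4·7 + 19)/6 = 48/6 = 8

Forward pass:
ES_Location scouting = 0; EF_Location scouting = 4
ES_Set construction = 0; EF_Set construction = 11
ES_Costume fitting = 0; EF_Costume fitting = 10
ES_Principal photography = 10; EF_Principal photography = 10+14 = 24
ES_Pickup shots = 4; EF_Pickup shots = 4+15 = 19
ES_Editing = max(EF_Principal photography=24, EF_Pickup shots=19) = 24; EF_Editing = 24+6 = 30
ES_Sound mix = max(EF_Location scouting=4, EF_Pickup shots=19) = 19; EF_Sound mix = 19+3 = 22
ES_Color grade = 4; EF_Color grade = 4+13 = 17
ES_VFX = max(EF_Location scouting=4, EF_Costume fitting=10) = 10; EF_VFX = 10+11 = 21
ES_Final cut = max(EF_Set construction=11, EF_Editing=30, EF_Sound mix=22, EF_Color grade=17, EF_VFX=21) = 30; EF_Final cut = 30+8 = 38
Expected project duration μ = 38 days. Critical path: Costume fitting → Principal photography → Editing → Final cut.

Backward pass:
LF_Final cut = 38; LS_Final cut = 38−8 = 30
LF_VFX = LS_Final cut = 30; LS_VFX = 30−11 = 19
LF_Color grade = LS_Final cut = 30; LS_Color grade = 30−13 = 17
LF_Sound mix = LS_Final cut = 30; LS_Sound mix = 30−3 = 27
LF_Editing = LS_Final cut = 30; LS_Editing = 30−6 = 24
LF_Pickup shots = min(LS_Editing=24, LS_Sound mix=27) = 24; LS_Pickup shots = 24−15 = 9
LF_Principal photography = LS_Editing = 24; LS_Principal photography = 24−14 = 10
LF_Costume fitting = min(LS_Principal photography=10, LS_VFX=19) = 10; LS_Costume fitting = 10−10 = 0
LF_Set construction = LS_Final cut = 30; LS_Set construction = 30−11 = 19
LF_Location scouting = min(LS_Pickup shots=9, LS_Sound mix=27, LS_Color grade=17, LS_VFX=19) = 9; LS_Location scouting = 9−4 = 5
Slack_VFX = LS_VFX − ES_VFX = 19 − 10 = 9

9 days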